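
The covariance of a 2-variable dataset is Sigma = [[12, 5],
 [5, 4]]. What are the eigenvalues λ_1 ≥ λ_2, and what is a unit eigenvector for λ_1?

Step 1 — characteristic polynomial of 2×2 Sigma:
  det(Sigma - λI) = λ² - trace · λ + det = 0.
  trace = 12 + 4 = 16, det = 12·4 - (5)² = 23.
Step 2 — discriminant:
  Δ = trace² - 4·det = 256 - 92 = 164.
Step 3 — eigenvalues:
  λ = (trace ± √Δ)/2 = (16 ± 12.8062)/2,
  λ_1 = 14.4031,  λ_2 = 1.5969.

Step 4 — unit eigenvector for λ_1: solve (Sigma - λ_1 I)v = 0. First row:
  (12 - 14.4031)·v_x + (5)·v_y = 0, i.e. (-2.4031)·v_x + (5)·v_y = 0,
  so v ∝ (b, λ_1 - a) = (5, 2.4031) = u.
  ||u|| = √((5)² + (2.4031)²) = √(30.775) ≈ 5.5475,
  v_1 = u/||u|| ≈ (0.9013, 0.4332) (||v_1|| = 1).

λ_1 = 14.4031,  λ_2 = 1.5969;  v_1 ≈ (0.9013, 0.4332)


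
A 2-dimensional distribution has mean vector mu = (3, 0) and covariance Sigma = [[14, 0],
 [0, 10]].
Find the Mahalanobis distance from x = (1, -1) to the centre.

Step 1 — centre the observation: (x - mu) = (-2, -1).

Step 2 — invert Sigma. det(Sigma) = 14·10 - (0)² = 140.
  Sigma^{-1} = (1/det) · [[d, -b], [-b, a]] = [[0.0714, 0],
 [0, 0.1]].

Step 3 — form the quadratic (x - mu)^T · Sigma^{-1} · (x - mu):
  Sigma^{-1} · (x - mu) = (-0.1429, -0.1).
  (x - mu)^T · [Sigma^{-1} · (x - mu)] = (-2)·(-0.1429) + (-1)·(-0.1) = 0.3857.

Step 4 — take square root: d = √(0.3857) ≈ 0.6211.

d(x, mu) = √(0.3857) ≈ 0.6211


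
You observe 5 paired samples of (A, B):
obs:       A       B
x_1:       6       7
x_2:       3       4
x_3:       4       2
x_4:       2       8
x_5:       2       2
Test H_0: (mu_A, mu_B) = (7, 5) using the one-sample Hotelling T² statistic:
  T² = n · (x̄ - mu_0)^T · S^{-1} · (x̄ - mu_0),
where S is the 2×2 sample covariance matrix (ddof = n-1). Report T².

Step 1 — sample mean vector:
  mean(A) = (6 + 3 + 4 + 2 + 2) / 5 = 17/5 = 3.4
  mean(B) = (7 + 4 + 2 + 8 + 2) / 5 = 23/5 = 4.6
  x̄ = (3.4, 4.6),  deviation x̄ - mu_0 = (3.4, 4.6) - (7, 5) = (-3.6, -0.4).

Step 2 — sample covariance matrix, S[i,j] = (1/(n-1)) · Σ_k (x_{k,i} - mean_i) · (x_{k,j} - mean_j), divisor n-1 = 4:
  S[A,A] = ((2.6)·(2.6) + (-0.4)·(-0.4) + (0.6)·(0.6) + (-1.4)·(-1.4) + (-1.4)·(-1.4)) / 4 = 11.2/4 = 2.8
  S[A,B] = ((2.6)·(2.4) + (-0.4)·(-0.6) + (0.6)·(-2.6) + (-1.4)·(3.4) + (-1.4)·(-2.6)) / 4 = 3.8/4 = 0.95
  S[B,B] = ((2.4)·(2.4) + (-0.6)·(-0.6) + (-2.6)·(-2.6) + (3.4)·(3.4) + (-2.6)·(-2.6)) / 4 = 31.2/4 = 7.8
  S = [[2.8, 0.95],
 [0.95, 7.8]].

Step 3 — invert S. det(S) = 2.8·7.8 - (0.95)² = 20.9375.
  S^{-1} = (1/det) · [[d, -b], [-b, a]] = [[0.3725, -0.0454],
 [-0.0454, 0.1337]].

Step 4 — quadratic form (x̄ - mu_0)^T · S^{-1} · (x̄ - mu_0):
  S^{-1} · (x̄ - mu_0) = (-1.323, 0.1099),
  (x̄ - mu_0)^T · [...] = (-3.6)·(-1.323) + (-0.4)·(0.1099) = 4.7188.

Step 5 — scale by n: T² = 5 · 4.7188 = 23.594.

T² ≈ 23.594


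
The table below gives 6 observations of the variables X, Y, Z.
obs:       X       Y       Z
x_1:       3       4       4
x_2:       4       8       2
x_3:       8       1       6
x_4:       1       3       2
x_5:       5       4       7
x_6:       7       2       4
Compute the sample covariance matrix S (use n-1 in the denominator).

Step 1 — column means:
  mean(X) = (3 + 4 + 8 + 1 + 5 + 7) / 6 = 28/6 = 4.6667
  mean(Y) = (4 + 8 + 1 + 3 + 4 + 2) / 6 = 22/6 = 3.6667
  mean(Z) = (4 + 2 + 6 + 2 + 7 + 4) / 6 = 25/6 = 4.1667

Step 2 — sample covariance S[i,j] = (1/(n-1)) · Σ_k (x_{k,i} - mean_i) · (x_{k,j} - mean_j), with n-1 = 5.
  S[X,X] = ((-1.6667)·(-1.6667) + (-0.6667)·(-0.6667) + (3.3333)·(3.3333) + (-3.6667)·(-3.6667) + (0.3333)·(0.3333) + (2.3333)·(2.3333)) / 5 = 33.3333/5 = 6.6667
  S[X,Y] = ((-1.6667)·(0.3333) + (-0.6667)·(4.3333) + (3.3333)·(-2.6667) + (-3.6667)·(-0.6667) + (0.3333)·(0.3333) + (2.3333)·(-1.6667)) / 5 = -13.6667/5 = -2.7333
  S[X,Z] = ((-1.6667)·(-0.1667) + (-0.6667)·(-2.1667) + (3.3333)·(1.8333) + (-3.6667)·(-2.1667) + (0.3333)·(2.8333) + (2.3333)·(-0.1667)) / 5 = 16.3333/5 = 3.2667
  S[Y,Y] = ((0.3333)·(0.3333) + (4.3333)·(4.3333) + (-2.6667)·(-2.6667) + (-0.6667)·(-0.6667) + (0.3333)·(0.3333) + (-1.6667)·(-1.6667)) / 5 = 29.3333/5 = 5.8667
  S[Y,Z] = ((0.3333)·(-0.1667) + (4.3333)·(-2.1667) + (-2.6667)·(1.8333) + (-0.6667)·(-2.1667) + (0.3333)·(2.8333) + (-1.6667)·(-0.1667)) / 5 = -11.6667/5 = -2.3333
  S[Z,Z] = ((-0.1667)·(-0.1667) + (-2.1667)·(-2.1667) + (1.8333)·(1.8333) + (-2.1667)·(-2.1667) + (2.8333)·(2.8333) + (-0.1667)·(-0.1667)) / 5 = 20.8333/5 = 4.1667

S is symmetric (S[j,i] = S[i,j]). Assembling:

S = [[6.6667, -2.7333, 3.2667],
 [-2.7333, 5.8667, -2.3333],
 [3.2667, -2.3333, 4.1667]]


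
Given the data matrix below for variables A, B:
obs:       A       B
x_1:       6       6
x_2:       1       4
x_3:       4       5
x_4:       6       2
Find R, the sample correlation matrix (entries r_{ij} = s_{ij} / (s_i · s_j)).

Step 1 — column means:
  mean(A) = (6 + 1 + 4 + 6) / 4 = 17/4 = 4.25
  mean(B) = (6 + 4 + 5 + 2) / 4 = 17/4 = 4.25

Step 2 — sample variances and covariances s[i,j] = (1/(n-1)) · Σ_k (x_{k,i} - mean_i) · (x_{k,j} - mean_j), with n-1 = 3:
  s[A,A] = ((1.75)·(1.75) + (-3.25)·(-3.25) + (-0.25)·(-0.25) + (1.75)·(1.75)) / 3 = 16.75/3 = 5.5833
  s[A,B] = ((1.75)·(1.75) + (-3.25)·(-0.25) + (-0.25)·(0.75) + (1.75)·(-2.25)) / 3 = -0.25/3 = -0.0833
  s[B,B] = ((1.75)·(1.75) + (-0.25)·(-0.25) + (0.75)·(0.75) + (-2.25)·(-2.25)) / 3 = 8.75/3 = 2.9167
  Sample standard deviations s_i = √(s[i,i]):
  s(A) = √(5.5833) = 2.3629
  s(B) = √(2.9167) = 1.7078

Step 3 — r_{ij} = s_{ij} / (s_i · s_j):
  r[A,A] = 1 (diagonal).
  r[A,B] = -0.0833 / (2.3629 · 1.7078) = -0.0833 / 4.0354 = -0.0207
  r[B,B] = 1 (diagonal).

R is symmetric with unit diagonal. Assembling:

R = [[1, -0.0207],
 [-0.0207, 1]]


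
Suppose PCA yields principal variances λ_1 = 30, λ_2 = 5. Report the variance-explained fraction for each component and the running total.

Step 1 — total variance = trace(Sigma) = Σ λ_i = 30 + 5 = 35.

Step 2 — fraction explained by component i = λ_i / Σ λ:
  PC1: 30/35 = 0.8571
  PC2: 5/35 = 0.1429

Step 3 — cumulative fraction after k components = (λ_1 + ... + λ_k) / Σ λ:
  k = 1: 30/35 = 0.8571
  k = 2: (30 + 5)/35 = 35/35 = 1

Summary (fraction, with percent):

explained: PC1 0.8571 (85.71%), PC2 0.1429 (14.29%);  cumulative: 0.8571, 1


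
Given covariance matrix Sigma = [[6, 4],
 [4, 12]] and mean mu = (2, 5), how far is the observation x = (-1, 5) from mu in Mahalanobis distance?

Step 1 — centre the observation: (x - mu) = (-3, 0).

Step 2 — invert Sigma. det(Sigma) = 6·12 - (4)² = 56.
  Sigma^{-1} = (1/det) · [[d, -b], [-b, a]] = [[0.2143, -0.0714],
 [-0.0714, 0.1071]].

Step 3 — form the quadratic (x - mu)^T · Sigma^{-1} · (x - mu):
  Sigma^{-1} · (x - mu) = (-0.6429, 0.2143).
  (x - mu)^T · [Sigma^{-1} · (x - mu)] = (-3)·(-0.6429) + (0)·(0.2143) = 1.9286.

Step 4 — take square root: d = √(1.9286) ≈ 1.3887.

d(x, mu) = √(1.9286) ≈ 1.3887


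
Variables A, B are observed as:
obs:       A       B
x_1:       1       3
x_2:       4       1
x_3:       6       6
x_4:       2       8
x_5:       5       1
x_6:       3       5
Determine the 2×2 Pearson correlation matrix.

Step 1 — column means:
  mean(A) = (1 + 4 + 6 + 2 + 5 + 3) / 6 = 21/6 = 3.5
  mean(B) = (3 + 1 + 6 + 8 + 1 + 5) / 6 = 24/6 = 4

Step 2 — sample variances and covariances s[i,j] = (1/(n-1)) · Σ_k (x_{k,i} - mean_i) · (x_{k,j} - mean_j), with n-1 = 5:
  s[A,A] = ((-2.5)·(-2.5) + (0.5)·(0.5) + (2.5)·(2.5) + (-1.5)·(-1.5) + (1.5)·(1.5) + (-0.5)·(-0.5)) / 5 = 17.5/5 = 3.5
  s[A,B] = ((-2.5)·(-1) + (0.5)·(-3) + (2.5)·(2) + (-1.5)·(4) + (1.5)·(-3) + (-0.5)·(1)) / 5 = -5/5 = -1
  s[B,B] = ((-1)·(-1) + (-3)·(-3) + (2)·(2) + (4)·(4) + (-3)·(-3) + (1)·(1)) / 5 = 40/5 = 8
  Sample standard deviations s_i = √(s[i,i]):
  s(A) = √(3.5) = 1.8708
  s(B) = √(8) = 2.8284

Step 3 — r_{ij} = s_{ij} / (s_i · s_j):
  r[A,A] = 1 (diagonal).
  r[A,B] = -1 / (1.8708 · 2.8284) = -1 / 5.2915 = -0.189
  r[B,B] = 1 (diagonal).

R is symmetric with unit diagonal. Assembling:

R = [[1, -0.189],
 [-0.189, 1]]


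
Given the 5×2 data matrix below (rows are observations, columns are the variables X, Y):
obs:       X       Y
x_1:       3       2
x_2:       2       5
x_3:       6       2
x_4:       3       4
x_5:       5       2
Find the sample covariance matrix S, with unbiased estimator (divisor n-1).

Step 1 — column means:
  mean(X) = (3 + 2 + 6 + 3 + 5) / 5 = 19/5 = 3.8
  mean(Y) = (2 + 5 + 2 + 4 + 2) / 5 = 15/5 = 3

Step 2 — sample covariance S[i,j] = (1/(n-1)) · Σ_k (x_{k,i} - mean_i) · (x_{k,j} - mean_j), with n-1 = 4.
  S[X,X] = ((-0.8)·(-0.8) + (-1.8)·(-1.8) + (2.2)·(2.2) + (-0.8)·(-0.8) + (1.2)·(1.2)) / 4 = 10.8/4 = 2.7
  S[X,Y] = ((-0.8)·(-1) + (-1.8)·(2) + (2.2)·(-1) + (-0.8)·(1) + (1.2)·(-1)) / 4 = -7/4 = -1.75
  S[Y,Y] = ((-1)·(-1) + (2)·(2) + (-1)·(-1) + (1)·(1) + (-1)·(-1)) / 4 = 8/4 = 2

S is symmetric (S[j,i] = S[i,j]). Assembling:

S = [[2.7, -1.75],
 [-1.75, 2]]


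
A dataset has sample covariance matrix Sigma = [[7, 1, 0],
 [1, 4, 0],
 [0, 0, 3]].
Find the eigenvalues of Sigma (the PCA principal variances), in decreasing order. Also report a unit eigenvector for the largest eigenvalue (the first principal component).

Step 1 — characteristic polynomial p(λ) = det(λI - Sigma) = λ³ - tr·λ² + c_1·λ - det, where tr = trace, c_1 = sum of the principal 2×2 minors, det = det(Sigma):
  tr = 7 + 4 + 3 = 14,
  c_1 = (7·4 - (1)²) + (7·3 - (0)²) + (4·3 - (0)²) = 27 + 21 + 12 = 60,
  det = 7·(4·3 - (0)²) - (1)·((1)·3 - (0)·(0)) + (0)·((1)·(0) - 4·(0)) = 7·(12) - (1)·(3) + (0)·(0) = 81.
  So p(λ) = λ³ - 14λ² + 60λ - 81.
Step 2 — look for an integer root (rational root theorem: any rational root is an integer divisor of 81). Testing λ = 3:
  p(3) = 27 - 126 + 180 - 81 = 0  ✓
  Dividing out (λ - 3): p(λ) = (λ - 3)(λ² - 11λ + 27).
Step 3 — remaining eigenvalues from the quadratic λ² - 11λ + 27 = 0:
  Δ = 11² - 4·27 = 121 - 108 = 13,  λ = (11 ± √13)/2 = (11 ± 3.6056)/2 ≈ 7.3028 or 3.6972.
  Sorted: λ_1 = 7.3028,  λ_2 = 3.6972,  λ_3 = 3  (check: sum = 14 = tr ✓).

Step 4 — unit eigenvector for λ_1 ≈ 7.3028: v spans the null space of (Sigma - λ_1 I), whose rows are
  r_1 = (-0.3028, 1, 0),  r_2 = (1, -3.3028, 0),  r_3 = (0, 0, -4.3028).
  v is orthogonal to every row, so take v ∝ r_1 × r_3 = ((1)·(-4.3028) - (0)·(0), (0)·(0) - (-0.3028)·(-4.3028), (-0.3028)·(0) - (1)·(0)) ≈ (-4.3028, -1.3028, 0).
  Rescale (multiply by -1 so the first nonzero entry is positive): u = (4.3028, 1.3028, 0).
  ||u|| = √((4.3028)² + (1.3028)² + (0)²) = √(20.2111) ≈ 4.4957,  v_1 = u/||u|| ≈ (0.9571, 0.2898, 0) (||v_1|| = 1).

λ_1 = 7.3028,  λ_2 = 3.6972,  λ_3 = 3;  v_1 ≈ (0.9571, 0.2898, 0)


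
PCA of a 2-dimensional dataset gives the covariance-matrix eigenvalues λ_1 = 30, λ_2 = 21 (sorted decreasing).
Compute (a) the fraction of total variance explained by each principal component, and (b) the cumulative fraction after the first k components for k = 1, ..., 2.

Step 1 — total variance = trace(Sigma) = Σ λ_i = 30 + 21 = 51.

Step 2 — fraction explained by component i = λ_i / Σ λ:
  PC1: 30/51 = 0.5882
  PC2: 21/51 = 0.4118

Step 3 — cumulative fraction after k components = (λ_1 + ... + λ_k) / Σ λ:
  k = 1: 30/51 = 0.5882
  k = 2: (30 + 21)/51 = 51/51 = 1

Summary (fraction, with percent):

explained: PC1 0.5882 (58.82%), PC2 0.4118 (41.18%);  cumulative: 0.5882, 1


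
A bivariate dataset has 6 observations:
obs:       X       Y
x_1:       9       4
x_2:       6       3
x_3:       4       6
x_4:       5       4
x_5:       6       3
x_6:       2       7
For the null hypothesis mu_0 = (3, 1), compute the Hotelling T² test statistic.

Step 1 — sample mean vector:
  mean(X) = (9 + 6 + 4 + 5 + 6 + 2) / 6 = 32/6 = 5.3333
  mean(Y) = (4 + 3 + 6 + 4 + 3 + 7) / 6 = 27/6 = 4.5
  x̄ = (5.3333, 4.5),  deviation x̄ - mu_0 = (5.3333, 4.5) - (3, 1) = (2.3333, 3.5).

Step 2 — sample covariance matrix, S[i,j] = (1/(n-1)) · Σ_k (x_{k,i} - mean_i) · (x_{k,j} - mean_j), divisor n-1 = 5:
  S[X,X] = ((3.6667)·(3.6667) + (0.6667)·(0.6667) + (-1.3333)·(-1.3333) + (-0.3333)·(-0.3333) + (0.6667)·(0.6667) + (-3.3333)·(-3.3333)) / 5 = 27.3333/5 = 5.4667
  S[X,Y] = ((3.6667)·(-0.5) + (0.6667)·(-1.5) + (-1.3333)·(1.5) + (-0.3333)·(-0.5) + (0.6667)·(-1.5) + (-3.3333)·(2.5)) / 5 = -14/5 = -2.8
  S[Y,Y] = ((-0.5)·(-0.5) + (-1.5)·(-1.5) + (1.5)·(1.5) + (-0.5)·(-0.5) + (-1.5)·(-1.5) + (2.5)·(2.5)) / 5 = 13.5/5 = 2.7
  S = [[5.4667, -2.8],
 [-2.8, 2.7]].

Step 3 — invert S. det(S) = 5.4667·2.7 - (-2.8)² = 6.92.
  S^{-1} = (1/det) · [[d, -b], [-b, a]] = [[0.3902, 0.4046],
 [0.4046, 0.79]].

Step 4 — quadratic form (x̄ - mu_0)^T · S^{-1} · (x̄ - mu_0):
  S^{-1} · (x̄ - mu_0) = (2.3266, 3.7091),
  (x̄ - mu_0)^T · [...] = (2.3333)·(2.3266) + (3.5)·(3.7091) = 18.4104.

Step 5 — scale by n: T² = 6 · 18.4104 = 110.4624.

T² ≈ 110.4624


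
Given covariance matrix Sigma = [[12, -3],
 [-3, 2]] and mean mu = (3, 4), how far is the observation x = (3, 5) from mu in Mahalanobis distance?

Step 1 — centre the observation: (x - mu) = (0, 1).

Step 2 — invert Sigma. det(Sigma) = 12·2 - (-3)² = 15.
  Sigma^{-1} = (1/det) · [[d, -b], [-b, a]] = [[0.1333, 0.2],
 [0.2, 0.8]].

Step 3 — form the quadratic (x - mu)^T · Sigma^{-1} · (x - mu):
  Sigma^{-1} · (x - mu) = (0.2, 0.8).
  (x - mu)^T · [Sigma^{-1} · (x - mu)] = (0)·(0.2) + (1)·(0.8) = 0.8.

Step 4 — take square root: d = √(0.8) ≈ 0.8944.

d(x, mu) = √(0.8) ≈ 0.8944


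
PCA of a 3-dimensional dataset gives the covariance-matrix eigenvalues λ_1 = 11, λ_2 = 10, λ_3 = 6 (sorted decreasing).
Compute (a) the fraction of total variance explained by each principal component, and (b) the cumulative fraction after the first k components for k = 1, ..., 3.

Step 1 — total variance = trace(Sigma) = Σ λ_i = 11 + 10 + 6 = 27.

Step 2 — fraction explained by component i = λ_i / Σ λ:
  PC1: 11/27 = 0.4074
  PC2: 10/27 = 0.3704
  PC3: 6/27 = 0.2222

Step 3 — cumulative fraction after k components = (λ_1 + ... + λ_k) / Σ λ:
  k = 1: 11/27 = 0.4074
  k = 2: (11 + 10)/27 = 21/27 = 0.7778
  k = 3: (11 + 10 + 6)/27 = 27/27 = 1

Summary (fraction, with percent):

explained: PC1 0.4074 (40.74%), PC2 0.3704 (37.04%), PC3 0.2222 (22.22%);  cumulative: 0.4074, 0.7778, 1


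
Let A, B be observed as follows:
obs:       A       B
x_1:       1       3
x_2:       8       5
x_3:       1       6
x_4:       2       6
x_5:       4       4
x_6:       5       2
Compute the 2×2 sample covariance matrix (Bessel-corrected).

Step 1 — column means:
  mean(A) = (1 + 8 + 1 + 2 + 4 + 5) / 6 = 21/6 = 3.5
  mean(B) = (3 + 5 + 6 + 6 + 4 + 2) / 6 = 26/6 = 4.3333

Step 2 — sample covariance S[i,j] = (1/(n-1)) · Σ_k (x_{k,i} - mean_i) · (x_{k,j} - mean_j), with n-1 = 5.
  S[A,A] = ((-2.5)·(-2.5) + (4.5)·(4.5) + (-2.5)·(-2.5) + (-1.5)·(-1.5) + (0.5)·(0.5) + (1.5)·(1.5)) / 5 = 37.5/5 = 7.5
  S[A,B] = ((-2.5)·(-1.3333) + (4.5)·(0.6667) + (-2.5)·(1.6667) + (-1.5)·(1.6667) + (0.5)·(-0.3333) + (1.5)·(-2.3333)) / 5 = -4/5 = -0.8
  S[B,B] = ((-1.3333)·(-1.3333) + (0.6667)·(0.6667) + (1.6667)·(1.6667) + (1.6667)·(1.6667) + (-0.3333)·(-0.3333) + (-2.3333)·(-2.3333)) / 5 = 13.3333/5 = 2.6667

S is symmetric (S[j,i] = S[i,j]). Assembling:

S = [[7.5, -0.8],
 [-0.8, 2.6667]]


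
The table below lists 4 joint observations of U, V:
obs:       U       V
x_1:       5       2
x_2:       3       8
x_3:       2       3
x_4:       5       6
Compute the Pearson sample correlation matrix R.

Step 1 — column means:
  mean(U) = (5 + 3 + 2 + 5) / 4 = 15/4 = 3.75
  mean(V) = (2 + 8 + 3 + 6) / 4 = 19/4 = 4.75

Step 2 — sample variances and covariances s[i,j] = (1/(n-1)) · Σ_k (x_{k,i} - mean_i) · (x_{k,j} - mean_j), with n-1 = 3:
  s[U,U] = ((1.25)·(1.25) + (-0.75)·(-0.75) + (-1.75)·(-1.75) + (1.25)·(1.25)) / 3 = 6.75/3 = 2.25
  s[U,V] = ((1.25)·(-2.75) + (-0.75)·(3.25) + (-1.75)·(-1.75) + (1.25)·(1.25)) / 3 = -1.25/3 = -0.4167
  s[V,V] = ((-2.75)·(-2.75) + (3.25)·(3.25) + (-1.75)·(-1.75) + (1.25)·(1.25)) / 3 = 22.75/3 = 7.5833
  Sample standard deviations s_i = √(s[i,i]):
  s(U) = √(2.25) = 1.5
  s(V) = √(7.5833) = 2.7538

Step 3 — r_{ij} = s_{ij} / (s_i · s_j):
  r[U,U] = 1 (diagonal).
  r[U,V] = -0.4167 / (1.5 · 2.7538) = -0.4167 / 4.1307 = -0.1009
  r[V,V] = 1 (diagonal).

R is symmetric with unit diagonal. Assembling:

R = [[1, -0.1009],
 [-0.1009, 1]]


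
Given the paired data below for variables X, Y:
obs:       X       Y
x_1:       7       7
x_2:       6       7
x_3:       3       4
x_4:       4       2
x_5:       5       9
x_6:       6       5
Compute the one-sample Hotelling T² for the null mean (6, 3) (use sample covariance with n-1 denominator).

Step 1 — sample mean vector:
  mean(X) = (7 + 6 + 3 + 4 + 5 + 6) / 6 = 31/6 = 5.1667
  mean(Y) = (7 + 7 + 4 + 2 + 9 + 5) / 6 = 34/6 = 5.6667
  x̄ = (5.1667, 5.6667),  deviation x̄ - mu_0 = (5.1667, 5.6667) - (6, 3) = (-0.8333, 2.6667).

Step 2 — sample covariance matrix, S[i,j] = (1/(n-1)) · Σ_k (x_{k,i} - mean_i) · (x_{k,j} - mean_j), divisor n-1 = 5:
  S[X,X] = ((1.8333)·(1.8333) + (0.8333)·(0.8333) + (-2.1667)·(-2.1667) + (-1.1667)·(-1.1667) + (-0.1667)·(-0.1667) + (0.8333)·(0.8333)) / 5 = 10.8333/5 = 2.1667
  S[X,Y] = ((1.8333)·(1.3333) + (0.8333)·(1.3333) + (-2.1667)·(-1.6667) + (-1.1667)·(-3.6667) + (-0.1667)·(3.3333) + (0.8333)·(-0.6667)) / 5 = 10.3333/5 = 2.0667
  S[Y,Y] = ((1.3333)·(1.3333) + (1.3333)·(1.3333) + (-1.6667)·(-1.6667) + (-3.6667)·(-3.6667) + (3.3333)·(3.3333) + (-0.6667)·(-0.6667)) / 5 = 31.3333/5 = 6.2667
  S = [[2.1667, 2.0667],
 [2.0667, 6.2667]].

Step 3 — invert S. det(S) = 2.1667·6.2667 - (2.0667)² = 9.3067.
  S^{-1} = (1/det) · [[d, -b], [-b, a]] = [[0.6734, -0.2221],
 [-0.2221, 0.2328]].

Step 4 — quadratic form (x̄ - mu_0)^T · S^{-1} · (x̄ - mu_0):
  S^{-1} · (x̄ - mu_0) = (-1.1533, 0.8059),
  (x̄ - mu_0)^T · [...] = (-0.8333)·(-1.1533) + (2.6667)·(0.8059) = 3.1101.

Step 5 — scale by n: T² = 6 · 3.1101 = 18.6605.

T² ≈ 18.6605


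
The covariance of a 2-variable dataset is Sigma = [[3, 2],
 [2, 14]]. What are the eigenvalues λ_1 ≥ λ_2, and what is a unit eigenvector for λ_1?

Step 1 — characteristic polynomial of 2×2 Sigma:
  det(Sigma - λI) = λ² - trace · λ + det = 0.
  trace = 3 + 14 = 17, det = 3·14 - (2)² = 38.
Step 2 — discriminant:
  Δ = trace² - 4·det = 289 - 152 = 137.
Step 3 — eigenvalues:
  λ = (trace ± √Δ)/2 = (17 ± 11.7047)/2,
  λ_1 = 14.3523,  λ_2 = 2.6477.

Step 4 — unit eigenvector for λ_1: solve (Sigma - λ_1 I)v = 0. First row:
  (3 - 14.3523)·v_x + (2)·v_y = 0, i.e. (-11.3523)·v_x + (2)·v_y = 0,
  so v ∝ (b, λ_1 - a) = (2, 11.3523) = u.
  ||u|| = √((2)² + (11.3523)²) = √(132.8758) ≈ 11.5272,
  v_1 = u/||u|| ≈ (0.1735, 0.9848) (||v_1|| = 1).

λ_1 = 14.3523,  λ_2 = 2.6477;  v_1 ≈ (0.1735, 0.9848)


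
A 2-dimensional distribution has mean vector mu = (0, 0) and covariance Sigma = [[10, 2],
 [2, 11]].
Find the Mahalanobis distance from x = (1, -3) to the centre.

Step 1 — centre the observation: (x - mu) = (1, -3).

Step 2 — invert Sigma. det(Sigma) = 10·11 - (2)² = 106.
  Sigma^{-1} = (1/det) · [[d, -b], [-b, a]] = [[0.1038, -0.0189],
 [-0.0189, 0.0943]].

Step 3 — form the quadratic (x - mu)^T · Sigma^{-1} · (x - mu):
  Sigma^{-1} · (x - mu) = (0.1604, -0.3019).
  (x - mu)^T · [Sigma^{-1} · (x - mu)] = (1)·(0.1604) + (-3)·(-0.3019) = 1.066.

Step 4 — take square root: d = √(1.066) ≈ 1.0325.

d(x, mu) = √(1.066) ≈ 1.0325


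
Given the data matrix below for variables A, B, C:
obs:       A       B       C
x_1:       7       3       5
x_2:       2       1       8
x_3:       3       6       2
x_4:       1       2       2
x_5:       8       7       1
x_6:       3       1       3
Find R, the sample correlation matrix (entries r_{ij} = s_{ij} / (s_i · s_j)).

Step 1 — column means:
  mean(A) = (7 + 2 + 3 + 1 + 8 + 3) / 6 = 24/6 = 4
  mean(B) = (3 + 1 + 6 + 2 + 7 + 1) / 6 = 20/6 = 3.3333
  mean(C) = (5 + 8 + 2 + 2 + 1 + 3) / 6 = 21/6 = 3.5

Step 2 — sample variances and covariances s[i,j] = (1/(n-1)) · Σ_k (x_{k,i} - mean_i) · (x_{k,j} - mean_j), with n-1 = 5:
  s[A,A] = ((3)·(3) + (-2)·(-2) + (-1)·(-1) + (-3)·(-3) + (4)·(4) + (-1)·(-1)) / 5 = 40/5 = 8
  s[A,B] = ((3)·(-0.3333) + (-2)·(-2.3333) + (-1)·(2.6667) + (-3)·(-1.3333) + (4)·(3.6667) + (-1)·(-2.3333)) / 5 = 22/5 = 4.4
  s[A,C] = ((3)·(1.5) + (-2)·(4.5) + (-1)·(-1.5) + (-3)·(-1.5) + (4)·(-2.5) + (-1)·(-0.5)) / 5 = -8/5 = -1.6
  s[B,B] = ((-0.3333)·(-0.3333) + (-2.3333)·(-2.3333) + (2.6667)·(2.6667) + (-1.3333)·(-1.3333) + (3.6667)·(3.6667) + (-2.3333)·(-2.3333)) / 5 = 33.3333/5 = 6.6667
  s[B,C] = ((-0.3333)·(1.5) + (-2.3333)·(4.5) + (2.6667)·(-1.5) + (-1.3333)·(-1.5) + (3.6667)·(-2.5) + (-2.3333)·(-0.5)) / 5 = -21/5 = -4.2
  s[C,C] = ((1.5)·(1.5) + (4.5)·(4.5) + (-1.5)·(-1.5) + (-1.5)·(-1.5) + (-2.5)·(-2.5) + (-0.5)·(-0.5)) / 5 = 33.5/5 = 6.7
  Sample standard deviations s_i = √(s[i,i]):
  s(A) = √(8) = 2.8284
  s(B) = √(6.6667) = 2.582
  s(C) = √(6.7) = 2.5884

Step 3 — r_{ij} = s_{ij} / (s_i · s_j):
  r[A,A] = 1 (diagonal).
  r[A,B] = 4.4 / (2.8284 · 2.582) = 4.4 / 7.303 = 0.6025
  r[A,C] = -1.6 / (2.8284 · 2.5884) = -1.6 / 7.3212 = -0.2185
  r[B,B] = 1 (diagonal).
  r[B,C] = -4.2 / (2.582 · 2.5884) = -4.2 / 6.6833 = -0.6284
  r[C,C] = 1 (diagonal).

R is symmetric with unit diagonal. Assembling:

R = [[1, 0.6025, -0.2185],
 [0.6025, 1, -0.6284],
 [-0.2185, -0.6284, 1]]


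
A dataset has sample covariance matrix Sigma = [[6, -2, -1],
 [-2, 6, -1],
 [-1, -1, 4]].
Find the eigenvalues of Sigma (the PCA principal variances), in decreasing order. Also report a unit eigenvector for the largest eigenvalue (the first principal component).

Step 1 — characteristic polynomial p(λ) = det(λI - Sigma) = λ³ - tr·λ² + c_1·λ - det, where tr = trace, c_1 = sum of the principal 2×2 minors, det = det(Sigma):
  tr = 6 + 6 + 4 = 16,
  c_1 = (6·6 - (-2)²) + (6·4 - (-1)²) + (6·4 - (-1)²) = 32 + 23 + 23 = 78,
  det = 6·(6·4 - (-1)²) - (-2)·((-2)·4 - (-1)·(-1)) + (-1)·((-2)·(-1) - 6·(-1)) = 6·(23) - (-2)·(-9) + (-1)·(8) = 112.
  So p(λ) = λ³ - 16λ² + 78λ - 112.
Step 2 — look for an integer root (rational root theorem: any rational root is an integer divisor of 112). Testing λ = 8:
  p(8) = 512 - 1024 + 624 - 112 = 0  ✓
  Dividing out (λ - 8): p(λ) = (λ - 8)(λ² - 8λ + 14).
Step 3 — remaining eigenvalues from the quadratic λ² - 8λ + 14 = 0:
  Δ = 8² - 4·14 = 64 - 56 = 8,  λ = (8 ± √8)/2 = (8 ± 2.8284)/2 ≈ 5.4142 or 2.5858.
  Sorted: λ_1 = 8,  λ_2 = 5.4142,  λ_3 = 2.5858  (check: sum = 16 = tr ✓).

Step 4 — unit eigenvector for λ_1 = 8: v spans the null space of (Sigma - λ_1 I), whose rows are
  r_1 = (-2, -2, -1),  r_2 = (-2, -2, -1),  r_3 = (-1, -1, -4).
  v is orthogonal to every row, so take v ∝ r_1 × r_3 = ((-2)·(-4) - (-1)·(-1), (-1)·(-1) - (-2)·(-4), (-2)·(-1) - (-2)·(-1)) = (7, -7, 0).
  Rescale (divide by 7): u = (1, -1, 0).
  ||u|| = √((1)² + (-1)² + (0)²) = √(2) ≈ 1.4142,  v_1 = u/||u|| ≈ (0.7071, -0.7071, 0) (||v_1|| = 1).

λ_1 = 8,  λ_2 = 5.4142,  λ_3 = 2.5858;  v_1 ≈ (0.7071, -0.7071, 0)


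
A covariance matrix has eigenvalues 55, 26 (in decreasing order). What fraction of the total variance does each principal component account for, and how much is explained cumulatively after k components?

Step 1 — total variance = trace(Sigma) = Σ λ_i = 55 + 26 = 81.

Step 2 — fraction explained by component i = λ_i / Σ λ:
  PC1: 55/81 = 0.679
  PC2: 26/81 = 0.321

Step 3 — cumulative fraction after k components = (λ_1 + ... + λ_k) / Σ λ:
  k = 1: 55/81 = 0.679
  k = 2: (55 + 26)/81 = 81/81 = 1

Summary (fraction, with percent):

explained: PC1 0.679 (67.9%), PC2 0.321 (32.1%);  cumulative: 0.679, 1


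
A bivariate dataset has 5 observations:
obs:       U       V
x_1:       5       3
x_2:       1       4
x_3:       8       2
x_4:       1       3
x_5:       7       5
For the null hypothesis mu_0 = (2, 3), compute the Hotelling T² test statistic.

Step 1 — sample mean vector:
  mean(U) = (5 + 1 + 8 + 1 + 7) / 5 = 22/5 = 4.4
  mean(V) = (3 + 4 + 2 + 3 + 5) / 5 = 17/5 = 3.4
  x̄ = (4.4, 3.4),  deviation x̄ - mu_0 = (4.4, 3.4) - (2, 3) = (2.4, 0.4).

Step 2 — sample covariance matrix, S[i,j] = (1/(n-1)) · Σ_k (x_{k,i} - mean_i) · (x_{k,j} - mean_j), divisor n-1 = 4:
  S[U,U] = ((0.6)·(0.6) + (-3.4)·(-3.4) + (3.6)·(3.6) + (-3.4)·(-3.4) + (2.6)·(2.6)) / 4 = 43.2/4 = 10.8
  S[U,V] = ((0.6)·(-0.4) + (-3.4)·(0.6) + (3.6)·(-1.4) + (-3.4)·(-0.4) + (2.6)·(1.6)) / 4 = -1.8/4 = -0.45
  S[V,V] = ((-0.4)·(-0.4) + (0.6)·(0.6) + (-1.4)·(-1.4) + (-0.4)·(-0.4) + (1.6)·(1.6)) / 4 = 5.2/4 = 1.3
  S = [[10.8, -0.45],
 [-0.45, 1.3]].

Step 3 — invert S. det(S) = 10.8·1.3 - (-0.45)² = 13.8375.
  S^{-1} = (1/det) · [[d, -b], [-b, a]] = [[0.0939, 0.0325],
 [0.0325, 0.7805]].

Step 4 — quadratic form (x̄ - mu_0)^T · S^{-1} · (x̄ - mu_0):
  S^{-1} · (x̄ - mu_0) = (0.2385, 0.3902),
  (x̄ - mu_0)^T · [...] = (2.4)·(0.2385) + (0.4)·(0.3902) = 0.7285.

Step 5 — scale by n: T² = 5 · 0.7285 = 3.6423.

T² ≈ 3.6423


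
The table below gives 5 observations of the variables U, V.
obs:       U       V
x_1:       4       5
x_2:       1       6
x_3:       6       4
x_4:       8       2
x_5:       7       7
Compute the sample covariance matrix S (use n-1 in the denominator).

Step 1 — column means:
  mean(U) = (4 + 1 + 6 + 8 + 7) / 5 = 26/5 = 5.2
  mean(V) = (5 + 6 + 4 + 2 + 7) / 5 = 24/5 = 4.8

Step 2 — sample covariance S[i,j] = (1/(n-1)) · Σ_k (x_{k,i} - mean_i) · (x_{k,j} - mean_j), with n-1 = 4.
  S[U,U] = ((-1.2)·(-1.2) + (-4.2)·(-4.2) + (0.8)·(0.8) + (2.8)·(2.8) + (1.8)·(1.8)) / 4 = 30.8/4 = 7.7
  S[U,V] = ((-1.2)·(0.2) + (-4.2)·(1.2) + (0.8)·(-0.8) + (2.8)·(-2.8) + (1.8)·(2.2)) / 4 = -9.8/4 = -2.45
  S[V,V] = ((0.2)·(0.2) + (1.2)·(1.2) + (-0.8)·(-0.8) + (-2.8)·(-2.8) + (2.2)·(2.2)) / 4 = 14.8/4 = 3.7

S is symmetric (S[j,i] = S[i,j]). Assembling:

S = [[7.7, -2.45],
 [-2.45, 3.7]]


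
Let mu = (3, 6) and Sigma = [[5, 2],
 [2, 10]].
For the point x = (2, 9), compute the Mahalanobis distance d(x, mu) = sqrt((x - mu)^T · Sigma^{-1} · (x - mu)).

Step 1 — centre the observation: (x - mu) = (-1, 3).

Step 2 — invert Sigma. det(Sigma) = 5·10 - (2)² = 46.
  Sigma^{-1} = (1/det) · [[d, -b], [-b, a]] = [[0.2174, -0.0435],
 [-0.0435, 0.1087]].

Step 3 — form the quadratic (x - mu)^T · Sigma^{-1} · (x - mu):
  Sigma^{-1} · (x - mu) = (-0.3478, 0.3696).
  (x - mu)^T · [Sigma^{-1} · (x - mu)] = (-1)·(-0.3478) + (3)·(0.3696) = 1.4565.

Step 4 — take square root: d = √(1.4565) ≈ 1.2069.

d(x, mu) = √(1.4565) ≈ 1.2069


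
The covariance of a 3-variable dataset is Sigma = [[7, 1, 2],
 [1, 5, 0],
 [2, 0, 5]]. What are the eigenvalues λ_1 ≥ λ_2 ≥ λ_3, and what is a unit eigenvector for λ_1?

Step 1 — characteristic polynomial p(λ) = det(λI - Sigma) = λ³ - tr·λ² + c_1·λ - det, where tr = trace, c_1 = sum of the principal 2×2 minors, det = det(Sigma):
  tr = 7 + 5 + 5 = 17,
  c_1 = (7·5 - (1)²) + (7·5 - (2)²) + (5·5 - (0)²) = 34 + 31 + 25 = 90,
  det = 7·(5·5 - (0)²) - (1)·((1)·5 - (0)·(2)) + (2)·((1)·(0) - 5·(2)) = 7·(25) - (1)·(5) + (2)·(-10) = 150.
  So p(λ) = λ³ - 17λ² + 90λ - 150.
Step 2 — look for an integer root (rational root theorem: any rational root is an integer divisor of 150). Testing λ = 5:
  p(5) = 125 - 425 + 450 - 150 = 0  ✓
  Dividing out (λ - 5): p(λ) = (λ - 5)(λ² - 12λ + 30).
Step 3 — remaining eigenvalues from the quadratic λ² - 12λ + 30 = 0:
  Δ = 12² - 4·30 = 144 - 120 = 24,  λ = (12 ± √24)/2 = (12 ± 4.899)/2 ≈ 8.4495 or 3.5505.
  Sorted: λ_1 = 8.4495,  λ_2 = 5,  λ_3 = 3.5505  (check: sum = 17 = tr ✓).

Step 4 — unit eigenvector for λ_1 ≈ 8.4495: v spans the null space of (Sigma - λ_1 I), whose rows are
  r_1 = (-1.4495, 1, 2),  r_2 = (1, -3.4495, 0),  r_3 = (2, 0, -3.4495).
  v is orthogonal to every row, so take v ∝ r_1 × r_2 = ((1)·(0) - (2)·(-3.4495), (2)·(1) - (-1.4495)·(0), (-1.4495)·(-3.4495) - (1)·(1)) ≈ (6.899, 2, 4).
  Let u = (6.899, 2, 4).
  ||u|| = √((6.899)² + (2)² + (4)²) = √(67.5959) ≈ 8.2217,  v_1 = u/||u|| ≈ (0.8391, 0.2433, 0.4865) (||v_1|| = 1).

λ_1 = 8.4495,  λ_2 = 5,  λ_3 = 3.5505;  v_1 ≈ (0.8391, 0.2433, 0.4865)


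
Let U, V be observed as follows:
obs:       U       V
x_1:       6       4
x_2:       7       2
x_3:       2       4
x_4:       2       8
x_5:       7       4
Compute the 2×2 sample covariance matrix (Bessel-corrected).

Step 1 — column means:
  mean(U) = (6 + 7 + 2 + 2 + 7) / 5 = 24/5 = 4.8
  mean(V) = (4 + 2 + 4 + 8 + 4) / 5 = 22/5 = 4.4

Step 2 — sample covariance S[i,j] = (1/(n-1)) · Σ_k (x_{k,i} - mean_i) · (x_{k,j} - mean_j), with n-1 = 4.
  S[U,U] = ((1.2)·(1.2) + (2.2)·(2.2) + (-2.8)·(-2.8) + (-2.8)·(-2.8) + (2.2)·(2.2)) / 4 = 26.8/4 = 6.7
  S[U,V] = ((1.2)·(-0.4) + (2.2)·(-2.4) + (-2.8)·(-0.4) + (-2.8)·(3.6) + (2.2)·(-0.4)) / 4 = -15.6/4 = -3.9
  S[V,V] = ((-0.4)·(-0.4) + (-2.4)·(-2.4) + (-0.4)·(-0.4) + (3.6)·(3.6) + (-0.4)·(-0.4)) / 4 = 19.2/4 = 4.8

S is symmetric (S[j,i] = S[i,j]). Assembling:

S = [[6.7, -3.9],
 [-3.9, 4.8]]


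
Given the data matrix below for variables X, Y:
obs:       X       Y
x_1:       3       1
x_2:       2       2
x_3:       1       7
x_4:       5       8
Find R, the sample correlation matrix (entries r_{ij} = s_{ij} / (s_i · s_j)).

Step 1 — column means:
  mean(X) = (3 + 2 + 1 + 5) / 4 = 11/4 = 2.75
  mean(Y) = (1 + 2 + 7 + 8) / 4 = 18/4 = 4.5

Step 2 — sample variances and covariances s[i,j] = (1/(n-1)) · Σ_k (x_{k,i} - mean_i) · (x_{k,j} - mean_j), with n-1 = 3:
  s[X,X] = ((0.25)·(0.25) + (-0.75)·(-0.75) + (-1.75)·(-1.75) + (2.25)·(2.25)) / 3 = 8.75/3 = 2.9167
  s[X,Y] = ((0.25)·(-3.5) + (-0.75)·(-2.5) + (-1.75)·(2.5) + (2.25)·(3.5)) / 3 = 4.5/3 = 1.5
  s[Y,Y] = ((-3.5)·(-3.5) + (-2.5)·(-2.5) + (2.5)·(2.5) + (3.5)·(3.5)) / 3 = 37/3 = 12.3333
  Sample standard deviations s_i = √(s[i,i]):
  s(X) = √(2.9167) = 1.7078
  s(Y) = √(12.3333) = 3.5119

Step 3 — r_{ij} = s_{ij} / (s_i · s_j):
  r[X,X] = 1 (diagonal).
  r[X,Y] = 1.5 / (1.7078 · 3.5119) = 1.5 / 5.9977 = 0.2501
  r[Y,Y] = 1 (diagonal).

R is symmetric with unit diagonal. Assembling:

R = [[1, 0.2501],
 [0.2501, 1]]


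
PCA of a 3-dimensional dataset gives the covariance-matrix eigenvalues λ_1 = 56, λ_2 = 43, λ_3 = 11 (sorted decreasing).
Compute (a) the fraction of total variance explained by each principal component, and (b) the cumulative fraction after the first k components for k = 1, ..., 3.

Step 1 — total variance = trace(Sigma) = Σ λ_i = 56 + 43 + 11 = 110.

Step 2 — fraction explained by component i = λ_i / Σ λ:
  PC1: 56/110 = 0.5091
  PC2: 43/110 = 0.3909
  PC3: 11/110 = 0.1

Step 3 — cumulative fraction after k components = (λ_1 + ... + λ_k) / Σ λ:
  k = 1: 56/110 = 0.5091
  k = 2: (56 + 43)/110 = 99/110 = 0.9
  k = 3: (56 + 43 + 11)/110 = 110/110 = 1

Summary (fraction, with percent):

explained: PC1 0.5091 (50.91%), PC2 0.3909 (39.09%), PC3 0.1 (10%);  cumulative: 0.5091, 0.9, 1


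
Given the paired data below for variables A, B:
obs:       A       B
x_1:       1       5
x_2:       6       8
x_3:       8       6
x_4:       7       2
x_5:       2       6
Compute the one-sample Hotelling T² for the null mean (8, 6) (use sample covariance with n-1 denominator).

Step 1 — sample mean vector:
  mean(A) = (1 + 6 + 8 + 7 + 2) / 5 = 24/5 = 4.8
  mean(B) = (5 + 8 + 6 + 2 + 6) / 5 = 27/5 = 5.4
  x̄ = (4.8, 5.4),  deviation x̄ - mu_0 = (4.8, 5.4) - (8, 6) = (-3.2, -0.6).

Step 2 — sample covariance matrix, S[i,j] = (1/(n-1)) · Σ_k (x_{k,i} - mean_i) · (x_{k,j} - mean_j), divisor n-1 = 4:
  S[A,A] = ((-3.8)·(-3.8) + (1.2)·(1.2) + (3.2)·(3.2) + (2.2)·(2.2) + (-2.8)·(-2.8)) / 4 = 38.8/4 = 9.7
  S[A,B] = ((-3.8)·(-0.4) + (1.2)·(2.6) + (3.2)·(0.6) + (2.2)·(-3.4) + (-2.8)·(0.6)) / 4 = -2.6/4 = -0.65
  S[B,B] = ((-0.4)·(-0.4) + (2.6)·(2.6) + (0.6)·(0.6) + (-3.4)·(-3.4) + (0.6)·(0.6)) / 4 = 19.2/4 = 4.8
  S = [[9.7, -0.65],
 [-0.65, 4.8]].

Step 3 — invert S. det(S) = 9.7·4.8 - (-0.65)² = 46.1375.
  S^{-1} = (1/det) · [[d, -b], [-b, a]] = [[0.104, 0.0141],
 [0.0141, 0.2102]].

Step 4 — quadratic form (x̄ - mu_0)^T · S^{-1} · (x̄ - mu_0):
  S^{-1} · (x̄ - mu_0) = (-0.3414, -0.1712),
  (x̄ - mu_0)^T · [...] = (-3.2)·(-0.3414) + (-0.6)·(-0.1712) = 1.1951.

Step 5 — scale by n: T² = 5 · 1.1951 = 5.9756.

T² ≈ 5.9756


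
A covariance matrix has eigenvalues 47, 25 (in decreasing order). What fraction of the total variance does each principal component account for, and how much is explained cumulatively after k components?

Step 1 — total variance = trace(Sigma) = Σ λ_i = 47 + 25 = 72.

Step 2 — fraction explained by component i = λ_i / Σ λ:
  PC1: 47/72 = 0.6528
  PC2: 25/72 = 0.3472

Step 3 — cumulative fraction after k components = (λ_1 + ... + λ_k) / Σ λ:
  k = 1: 47/72 = 0.6528
  k = 2: (47 + 25)/72 = 72/72 = 1

Summary (fraction, with percent):

explained: PC1 0.6528 (65.28%), PC2 0.3472 (34.72%);  cumulative: 0.6528, 1


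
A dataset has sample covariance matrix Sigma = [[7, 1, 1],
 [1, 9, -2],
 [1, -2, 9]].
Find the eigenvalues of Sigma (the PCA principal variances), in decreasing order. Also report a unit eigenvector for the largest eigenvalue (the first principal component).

Step 1 — characteristic polynomial p(λ) = det(λI - Sigma) = λ³ - tr·λ² + c_1·λ - det, where tr = trace, c_1 = sum of the principal 2×2 minors, det = det(Sigma):
  tr = 7 + 9 + 9 = 25,
  c_1 = (7·9 - (1)²) + (7·9 - (1)²) + (9·9 - (-2)²) = 62 + 62 + 77 = 201,
  det = 7·(9·9 - (-2)²) - (1)·((1)·9 - (-2)·(1)) + (1)·((1)·(-2) - 9·(1)) = 7·(77) - (1)·(11) + (1)·(-11) = 517.
  So p(λ) = λ³ - 25λ² + 201λ - 517.
Step 2 — look for an integer root (rational root theorem: any rational root is an integer divisor of 517). Testing λ = 11:
  p(11) = 1331 - 3025 + 2211 - 517 = 0  ✓
  Dividing out (λ - 11): p(λ) = (λ - 11)(λ² - 14λ + 47).
Step 3 — remaining eigenvalues from the quadratic λ² - 14λ + 47 = 0:
  Δ = 14² - 4·47 = 196 - 188 = 8,  λ = (14 ± √8)/2 = (14 ± 2.8284)/2 ≈ 8.4142 or 5.5858.
  Sorted: λ_1 = 11,  λ_2 = 8.4142,  λ_3 = 5.5858  (check: sum = 25 = tr ✓).

Step 4 — unit eigenvector for λ_1 = 11: v spans the null space of (Sigma - λ_1 I), whose rows are
  r_1 = (-4, 1, 1),  r_2 = (1, -2, -2),  r_3 = (1, -2, -2).
  v is orthogonal to every row, so take v ∝ r_1 × r_2 = ((1)·(-2) - (1)·(-2), (1)·(1) - (-4)·(-2), (-4)·(-2) - (1)·(1)) = (0, -7, 7).
  Rescale (divide by 7; multiply by -1 so the first nonzero entry is positive): u = (0, 1, -1).
  ||u|| = √((0)² + (1)² + (-1)²) = √(2) ≈ 1.4142,  v_1 = u/||u|| ≈ (0, 0.7071, -0.7071) (||v_1|| = 1).

λ_1 = 11,  λ_2 = 8.4142,  λ_3 = 5.5858;  v_1 ≈ (0, 0.7071, -0.7071)


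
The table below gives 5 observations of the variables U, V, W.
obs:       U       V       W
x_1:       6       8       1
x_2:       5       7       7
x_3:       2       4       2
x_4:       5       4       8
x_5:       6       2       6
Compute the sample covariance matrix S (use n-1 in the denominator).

Step 1 — column means:
  mean(U) = (6 + 5 + 2 + 5 + 6) / 5 = 24/5 = 4.8
  mean(V) = (8 + 7 + 4 + 4 + 2) / 5 = 25/5 = 5
  mean(W) = (1 + 7 + 2 + 8 + 6) / 5 = 24/5 = 4.8

Step 2 — sample covariance S[i,j] = (1/(n-1)) · Σ_k (x_{k,i} - mean_i) · (x_{k,j} - mean_j), with n-1 = 4.
  S[U,U] = ((1.2)·(1.2) + (0.2)·(0.2) + (-2.8)·(-2.8) + (0.2)·(0.2) + (1.2)·(1.2)) / 4 = 10.8/4 = 2.7
  S[U,V] = ((1.2)·(3) + (0.2)·(2) + (-2.8)·(-1) + (0.2)·(-1) + (1.2)·(-3)) / 4 = 3/4 = 0.75
  S[U,W] = ((1.2)·(-3.8) + (0.2)·(2.2) + (-2.8)·(-2.8) + (0.2)·(3.2) + (1.2)·(1.2)) / 4 = 5.8/4 = 1.45
  S[V,V] = ((3)·(3) + (2)·(2) + (-1)·(-1) + (-1)·(-1) + (-3)·(-3)) / 4 = 24/4 = 6
  S[V,W] = ((3)·(-3.8) + (2)·(2.2) + (-1)·(-2.8) + (-1)·(3.2) + (-3)·(1.2)) / 4 = -11/4 = -2.75
  S[W,W] = ((-3.8)·(-3.8) + (2.2)·(2.2) + (-2.8)·(-2.8) + (3.2)·(3.2) + (1.2)·(1.2)) / 4 = 38.8/4 = 9.7

S is symmetric (S[j,i] = S[i,j]). Assembling:

S = [[2.7, 0.75, 1.45],
 [0.75, 6, -2.75],
 [1.45, -2.75, 9.7]]


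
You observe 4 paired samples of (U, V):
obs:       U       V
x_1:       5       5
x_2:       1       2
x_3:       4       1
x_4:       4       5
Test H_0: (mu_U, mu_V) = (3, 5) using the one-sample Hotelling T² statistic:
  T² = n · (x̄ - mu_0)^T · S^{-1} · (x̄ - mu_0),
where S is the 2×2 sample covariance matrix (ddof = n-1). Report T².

Step 1 — sample mean vector:
  mean(U) = (5 + 1 + 4 + 4) / 4 = 14/4 = 3.5
  mean(V) = (5 + 2 + 1 + 5) / 4 = 13/4 = 3.25
  x̄ = (3.5, 3.25),  deviation x̄ - mu_0 = (3.5, 3.25) - (3, 5) = (0.5, -1.75).

Step 2 — sample covariance matrix, S[i,j] = (1/(n-1)) · Σ_k (x_{k,i} - mean_i) · (x_{k,j} - mean_j), divisor n-1 = 3:
  S[U,U] = ((1.5)·(1.5) + (-2.5)·(-2.5) + (0.5)·(0.5) + (0.5)·(0.5)) / 3 = 9/3 = 3
  S[U,V] = ((1.5)·(1.75) + (-2.5)·(-1.25) + (0.5)·(-2.25) + (0.5)·(1.75)) / 3 = 5.5/3 = 1.8333
  S[V,V] = ((1.75)·(1.75) + (-1.25)·(-1.25) + (-2.25)·(-2.25) + (1.75)·(1.75)) / 3 = 12.75/3 = 4.25
  S = [[3, 1.8333],
 [1.8333, 4.25]].

Step 3 — invert S. det(S) = 3·4.25 - (1.8333)² = 9.3889.
  S^{-1} = (1/det) · [[d, -b], [-b, a]] = [[0.4527, -0.1953],
 [-0.1953, 0.3195]].

Step 4 — quadratic form (x̄ - mu_0)^T · S^{-1} · (x̄ - mu_0):
  S^{-1} · (x̄ - mu_0) = (0.568, -0.6568),
  (x̄ - mu_0)^T · [...] = (0.5)·(0.568) + (-1.75)·(-0.6568) = 1.4334.

Step 5 — scale by n: T² = 4 · 1.4334 = 5.7337.

T² ≈ 5.7337


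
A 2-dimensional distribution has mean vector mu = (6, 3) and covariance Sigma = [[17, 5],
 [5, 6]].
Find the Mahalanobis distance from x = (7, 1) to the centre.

Step 1 — centre the observation: (x - mu) = (1, -2).

Step 2 — invert Sigma. det(Sigma) = 17·6 - (5)² = 77.
  Sigma^{-1} = (1/det) · [[d, -b], [-b, a]] = [[0.0779, -0.0649],
 [-0.0649, 0.2208]].

Step 3 — form the quadratic (x - mu)^T · Sigma^{-1} · (x - mu):
  Sigma^{-1} · (x - mu) = (0.2078, -0.5065).
  (x - mu)^T · [Sigma^{-1} · (x - mu)] = (1)·(0.2078) + (-2)·(-0.5065) = 1.2208.

Step 4 — take square root: d = √(1.2208) ≈ 1.1049.

d(x, mu) = √(1.2208) ≈ 1.1049


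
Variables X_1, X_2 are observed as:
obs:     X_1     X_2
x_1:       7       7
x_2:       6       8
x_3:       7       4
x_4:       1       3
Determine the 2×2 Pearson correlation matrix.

Step 1 — column means:
  mean(X_1) = (7 + 6 + 7 + 1) / 4 = 21/4 = 5.25
  mean(X_2) = (7 + 8 + 4 + 3) / 4 = 22/4 = 5.5

Step 2 — sample variances and covariances s[i,j] = (1/(n-1)) · Σ_k (x_{k,i} - mean_i) · (x_{k,j} - mean_j), with n-1 = 3:
  s[X_1,X_1] = ((1.75)·(1.75) + (0.75)·(0.75) + (1.75)·(1.75) + (-4.25)·(-4.25)) / 3 = 24.75/3 = 8.25
  s[X_1,X_2] = ((1.75)·(1.5) + (0.75)·(2.5) + (1.75)·(-1.5) + (-4.25)·(-2.5)) / 3 = 12.5/3 = 4.1667
  s[X_2,X_2] = ((1.5)·(1.5) + (2.5)·(2.5) + (-1.5)·(-1.5) + (-2.5)·(-2.5)) / 3 = 17/3 = 5.6667
  Sample standard deviations s_i = √(s[i,i]):
  s(X_1) = √(8.25) = 2.8723
  s(X_2) = √(5.6667) = 2.3805

Step 3 — r_{ij} = s_{ij} / (s_i · s_j):
  r[X_1,X_1] = 1 (diagonal).
  r[X_1,X_2] = 4.1667 / (2.8723 · 2.3805) = 4.1667 / 6.8374 = 0.6094
  r[X_2,X_2] = 1 (diagonal).

R is symmetric with unit diagonal. Assembling:

R = [[1, 0.6094],
 [0.6094, 1]]


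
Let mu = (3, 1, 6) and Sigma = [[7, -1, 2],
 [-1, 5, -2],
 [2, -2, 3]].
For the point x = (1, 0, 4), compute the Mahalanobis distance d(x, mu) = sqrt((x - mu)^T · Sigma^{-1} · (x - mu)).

Step 1 — centre the observation: (x - mu) = (-2, -1, -2).

Step 2 — invert Sigma (cofactor / det for 3×3, or solve directly):
  Sigma^{-1} = [[0.1774, -0.0161, -0.129],
 [-0.0161, 0.2742, 0.1935],
 [-0.129, 0.1935, 0.5484]].

Step 3 — form the quadratic (x - mu)^T · Sigma^{-1} · (x - mu):
  Sigma^{-1} · (x - mu) = (-0.0806, -0.629, -1.0323).
  (x - mu)^T · [Sigma^{-1} · (x - mu)] = (-2)·(-0.0806) + (-1)·(-0.629) + (-2)·(-1.0323) = 2.8548.

Step 4 — take square root: d = √(2.8548) ≈ 1.6896.

d(x, mu) = √(2.8548) ≈ 1.6896
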